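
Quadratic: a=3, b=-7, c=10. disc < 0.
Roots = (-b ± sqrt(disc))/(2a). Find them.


disc = (-7)^2 - 4*3*10 = 49 - 120 = -71
sqrt(|disc|) = sqrt(71) = 8.4261
Real part = 7/(2*3) = 1.1667
Imag part = 8.4261/(2*3) = 1.4044

1.1667 ± 1.4044i


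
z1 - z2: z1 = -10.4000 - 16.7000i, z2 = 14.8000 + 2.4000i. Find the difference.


Real: -10.4 - 14.8 = -25.2
Imag: -16.7 - 2.4 = -19.1

-25.2000 - 19.1000i


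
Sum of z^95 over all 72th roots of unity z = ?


The roots are w_k = w^k with w = e^(2*pi*i/72), and (w^k)^95 = (w^95)^k.
So S = 1 + u + u^2 + ... + u^(71) with u = w^95.
95 = 1*72 + 23, so 95 is not a multiple of 72: u = (w^72)^1 * w^23 = w^23 ≠ 1 (w is a primitive 72th root), while u^72 = (w^72)^95 = 1.
Geometric series: S = (1 - u^72)/(1 - u) = (1 - 1)/(1 - u) = 0

S = 0


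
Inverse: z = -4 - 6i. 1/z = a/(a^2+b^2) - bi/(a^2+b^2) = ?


|z|^2 = 16+36 = 52
1/z = (-4 + 6i)/52

1/z = -0.0769 + 0.1154i


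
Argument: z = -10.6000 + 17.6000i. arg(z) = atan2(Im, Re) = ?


Re = -10.6, Im = 17.6
arg = atan2(17.6, -10.6) = 121.0594 degrees

arg(z) = 121.0594 degrees


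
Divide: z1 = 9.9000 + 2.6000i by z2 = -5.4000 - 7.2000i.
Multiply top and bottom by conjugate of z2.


Conjugate of z2 = -5.4000 + 7.2000i
Numerator: (9.9000 + 2.6000i)(-5.4000 + 7.2000i) = -72.1800 + 57.2400i
Denominator: (-5.4)^2 + (-7.2)^2 = 81
Result = (-72.1800 + 57.2400i)/81

-0.8911 + 0.7067i


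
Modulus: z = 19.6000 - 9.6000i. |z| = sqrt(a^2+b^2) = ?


|z| = sqrt(19.6^2 + (-9.6)^2) = sqrt(384.16 + 92.16) = sqrt(476.32) = 21.8248

|z| = 21.8248


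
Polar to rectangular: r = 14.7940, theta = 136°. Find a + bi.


a = 14.7940*cos(136°) = 14.7940*(-0.71934) = -10.6419
b = 14.7940*sin(136°) = 14.7940*0.69466 = 10.2768

-10.6419 + 10.2768i


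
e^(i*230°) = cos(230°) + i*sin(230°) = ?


cos(230°) = -0.6428
sin(230°) = -0.7660

e^(i*230°) = -0.6428 - 0.7660i


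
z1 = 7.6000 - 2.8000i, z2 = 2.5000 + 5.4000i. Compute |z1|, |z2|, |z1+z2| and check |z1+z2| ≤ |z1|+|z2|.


|z1| = sqrt(7.6^2 + (-2.8)^2) = sqrt(65.6) = 8.0994
|z2| = sqrt(2.5^2 + 5.4^2) = sqrt(35.41) = 5.9506
z1+z2 = 10.1000 + 2.6000i
|z1+z2| = sqrt(108.77) = 10.4293
|z1|+|z2| = 8.0994 + 5.9506 = 14.0500

|z1+z2| = 10.4293 ≤ |z1|+|z2| = 14.0500 (verified)


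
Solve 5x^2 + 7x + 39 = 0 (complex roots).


disc = 7^2 - 4*5*39 = 49 - 780 = -731
sqrt(|disc|) = sqrt(731) = 27.0370
Real part = -7/(2*5) = -0.7000
Imag part = 27.0370/(2*5) = 2.7037

-0.7000 ± 2.7037i


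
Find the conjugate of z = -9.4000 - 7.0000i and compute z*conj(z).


z_bar = -9.4000 + 7.0000i
z*z_bar = (-9.4)^2 + (-7)^2 = 88.36 + 49 = 137.36

z_bar = -9.4000 + 7.0000i, z*z_bar = 137.36


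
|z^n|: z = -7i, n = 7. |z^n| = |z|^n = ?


|z| = sqrt(0+49) = sqrt(49) = 7
|z^7| = |z|^7 = 7^7 = 823543

|z^7| = 823543


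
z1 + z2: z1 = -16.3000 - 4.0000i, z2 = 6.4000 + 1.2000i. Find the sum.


Real: -16.3 + 6.4 = -9.9
Imag: -4 + 1.2 = -2.8

-9.9000 - 2.8000i


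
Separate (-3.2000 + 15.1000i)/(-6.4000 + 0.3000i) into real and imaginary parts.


Multiply by conjugate: (-3.2000 + 15.1000i)(-6.4000 - 0.3000i) / ((-6.4)^2 + 0.3^2)
Numerator real = -3.2*(-6.4) + 15.1*0.3 = 25.01
Numerator imag = 15.1*(-6.4) - (-3.2)*0.3 = -95.68
Denominator = 41.05
Re(z) = 25.01/41.05 = 0.6093
Im(z) = -95.68/41.05 = -2.3308

Re(z) = 0.6093, Im(z) = -2.3308


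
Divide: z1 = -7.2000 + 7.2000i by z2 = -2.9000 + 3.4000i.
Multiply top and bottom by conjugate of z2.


Conjugate of z2 = -2.9000 - 3.4000i
Numerator: (-7.2000 + 7.2000i)(-2.9000 - 3.4000i) = 45.3600 + 3.6000i
Denominator: (-2.9)^2 + 3.4^2 = 19.97
Result = (45.3600 + 3.6000i)/19.97

2.2714 + 0.1803i


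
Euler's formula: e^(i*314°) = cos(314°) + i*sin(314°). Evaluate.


cos(314°) = 0.6947
sin(314°) = -0.7193

e^(i*314°) = 0.6947 - 0.7193i


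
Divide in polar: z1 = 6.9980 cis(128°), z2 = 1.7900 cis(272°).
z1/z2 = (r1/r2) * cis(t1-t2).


r = 6.9980 / 1.7900 = 3.9095
theta = 128° - 272° = -144° = 216° (mod 360)

3.9095 cis(216°)


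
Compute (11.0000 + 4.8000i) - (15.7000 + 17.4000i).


Real: 11 - 15.7 = -4.7
Imag: 4.8 - 17.4 = -12.6

-4.7000 - 12.6000i


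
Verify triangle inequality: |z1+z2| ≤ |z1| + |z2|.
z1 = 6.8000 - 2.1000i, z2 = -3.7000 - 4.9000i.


|z1| = sqrt(6.8^2 + (-2.1)^2) = sqrt(50.65) = 7.1169
|z2| = sqrt((-3.7)^2 + (-4.9)^2) = sqrt(37.7) = 6.1400
z1+z2 = 3.1000 - 7.0000i
|z1+z2| = sqrt(58.61) = 7.6557
|z1|+|z2| = 7.1169 + 6.1400 = 13.2569

|z1+z2| = 7.6557 ≤ |z1|+|z2| = 13.2569 (verified)


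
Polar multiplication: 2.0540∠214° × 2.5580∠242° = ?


r = 2.0540 * 2.5580 = 5.2541
theta = 214° + 242° = 456° = 96° (mod 360)

5.2541 cis(96°)


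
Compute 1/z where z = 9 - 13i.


|z|^2 = 81+169 = 250
1/z = (9 + 13i)/250

1/z = 0.0360 + 0.0520i


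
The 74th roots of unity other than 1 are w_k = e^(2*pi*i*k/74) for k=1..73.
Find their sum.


With w = e^(2*pi*i/74), all 74 of the 74th roots of unity w^0 = 1, w, ..., w^(73) sum to 0: 1 + w + ... + w^(73) = (1 - w^74)/(1 - w) = 0 since w^74 = 1, w ≠ 1.
Removing the root 1: w + w^2 + ... + w^(73) = 0 - 1 = -1

Sum = -1


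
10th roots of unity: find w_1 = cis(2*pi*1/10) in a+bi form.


Angle = 360*1/10 = 36°
a = cos(36°) = 0.8090
b = sin(36°) = 0.5878

0.8090 + 0.5878i


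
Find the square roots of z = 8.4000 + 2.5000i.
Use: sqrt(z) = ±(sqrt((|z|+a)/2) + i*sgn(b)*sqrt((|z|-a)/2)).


|z| = sqrt(70.56+6.25) = 8.7641
sqrt((|z|+a)/2) = sqrt((8.7641+8.4)/2) = sqrt(8.5821) = 2.9295
sqrt((|z|-a)/2) = sqrt((8.7641-8.4)/2) = sqrt(0.1821) = 0.4267

±(2.9295 + 0.4267i) i.e. 2.9295 + 0.4267i and -2.9295 - 0.4267i


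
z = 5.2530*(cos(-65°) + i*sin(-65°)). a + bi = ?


a = 5.2530*cos(-65°) = 5.2530*0.42262 = 2.2200
b = 5.2530*sin(-65°) = 5.2530*(-0.9063) = -4.7608

2.2200 - 4.7608i


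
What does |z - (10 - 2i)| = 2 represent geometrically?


|z - z0| = r is a circle with center z0 and radius r.
Center = (10, -2), radius = 2

Circle with center (10, -2) and radius 2


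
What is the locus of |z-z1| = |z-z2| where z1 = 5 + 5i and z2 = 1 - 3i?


Equal distances means the locus is the perpendicular bisector of z1 and z2.
Midpoint = ((5+1)/2, (5+(-3))/2) = (3.0000, 1.0000)

Perpendicular bisector through (3.0000, 1.0000)


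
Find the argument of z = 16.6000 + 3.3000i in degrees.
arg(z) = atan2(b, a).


Re = 16.6, Im = 3.3
arg = atan2(3.3, 16.6) = 11.2435 degrees

arg(z) = 11.2435 degrees


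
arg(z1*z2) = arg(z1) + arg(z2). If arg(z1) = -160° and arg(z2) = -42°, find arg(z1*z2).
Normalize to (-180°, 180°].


arg(z1*z2) = -160° - 42° = -202°
Normalized to (-180°, 180°]: 158°

158°


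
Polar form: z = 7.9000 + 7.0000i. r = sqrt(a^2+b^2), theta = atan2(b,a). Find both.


r = sqrt(62.41+49) = sqrt(111.41) = 10.5551
theta = atan2(7, 7.9) = 41.5434 degrees

r = 10.5551, theta = 41.5434 degrees


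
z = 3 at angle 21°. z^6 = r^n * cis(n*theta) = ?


r^6 = 3^6 = 729
n*theta = 6*21° = 126° = 126° (mod 360)
a = 729*cos(126°) = -428.4954
b = 729*sin(126°) = 589.7734

729 cis(126°) = -428.4954 + 589.7734i


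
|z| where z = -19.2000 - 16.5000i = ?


|z| = sqrt((-19.2)^2 + (-16.5)^2) = sqrt(368.64 + 272.25) = sqrt(640.89) = 25.3158

|z| = 25.3158


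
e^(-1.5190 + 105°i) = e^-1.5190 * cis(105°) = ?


e^-1.5190 = 0.21893
cos(105°) = -0.2588
sin(105°) = 0.9659
Real = 0.21893*(-0.2588) = -0.0567
Imag = 0.21893*0.9659 = 0.2115

-0.0567 + 0.2115i


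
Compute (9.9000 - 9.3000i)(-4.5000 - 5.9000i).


Real = 9.9*(-4.5) - (-9.3)*(-5.9) = -44.55 - 54.87 = -99.42
Imag = 9.9*(-5.9) - (4.5)*(-9.3) = -58.41 + 41.85 = -16.56

-99.4200 - 16.5600i


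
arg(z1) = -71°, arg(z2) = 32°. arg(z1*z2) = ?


arg(z1*z2) = -71° + 32° = -39°
Normalized to (-180°, 180°]: -39°

-39°


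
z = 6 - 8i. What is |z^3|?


|z| = sqrt(36+64) = sqrt(100) = 10
|z^3| = |z|^3 = 10^3 = 1000

|z^3| = 1000


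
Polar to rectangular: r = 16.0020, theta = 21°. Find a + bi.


a = 16.0020*cos(21°) = 16.0020*0.9335804 = 14.9392
b = 16.0020*sin(21°) = 16.0020*0.35837 = 5.7346

14.9392 + 5.7346i


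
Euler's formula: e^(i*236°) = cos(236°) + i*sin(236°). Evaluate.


cos(236°) = -0.5592
sin(236°) = -0.8290

e^(i*236°) = -0.5592 - 0.8290i


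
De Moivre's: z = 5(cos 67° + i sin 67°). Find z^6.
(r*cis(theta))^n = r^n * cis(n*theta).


r^6 = 5^6 = 15625
n*theta = 6*67° = 402° = 42° (mod 360)
a = 15625*cos(42°) = 11611.6379
b = 15625*sin(42°) = 10455.1657

15625 cis(42°) = 11611.6379 + 10455.1657i


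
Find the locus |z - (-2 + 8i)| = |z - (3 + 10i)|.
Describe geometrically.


Equal distances means the locus is the perpendicular bisector of z1 and z2.
Midpoint = ((-2+3)/2, (8+10)/2) = (0.5000, 9.0000)

Perpendicular bisector through (0.5000, 9.0000)


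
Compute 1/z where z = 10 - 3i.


|z|^2 = 100+9 = 109
1/z = (10 + 3i)/109

1/z = 0.0917 + 0.0275i


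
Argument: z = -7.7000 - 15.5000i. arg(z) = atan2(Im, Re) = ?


Re = -7.7, Im = -15.5
arg = atan2(-15.5, -7.7) = -116.4170 degrees

arg(z) = -116.4170 degrees


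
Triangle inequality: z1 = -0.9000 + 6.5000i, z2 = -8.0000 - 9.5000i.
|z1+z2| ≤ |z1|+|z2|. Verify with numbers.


|z1| = sqrt((-0.9)^2 + 6.5^2) = sqrt(43.06) = 6.5620
|z2| = sqrt((-8)^2 + (-9.5)^2) = sqrt(154.25) = 12.4197
z1+z2 = -8.9000 - 3.0000i
|z1+z2| = sqrt(88.21) = 9.3920
|z1|+|z2| = 6.5620 + 12.4197 = 18.9817

|z1+z2| = 9.3920 ≤ |z1|+|z2| = 18.9817 (verified)


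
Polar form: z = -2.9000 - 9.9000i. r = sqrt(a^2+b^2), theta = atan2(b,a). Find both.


r = sqrt(8.41+98.01) = sqrt(106.42) = 10.3160
theta = atan2(-9.9, -2.9) = -106.3269 degrees

r = 10.3160, theta = -106.3269 degrees


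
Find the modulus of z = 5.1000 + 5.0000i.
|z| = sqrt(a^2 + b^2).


|z| = sqrt(5.1^2 + 5^2) = sqrt(26.01 + 25) = sqrt(51.01) = 7.1421

|z| = 7.1421


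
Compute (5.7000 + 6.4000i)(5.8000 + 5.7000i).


Real = 5.7*5.8 - 6.4*5.7 = 33.06 - 36.48 = -3.42
Imag = 5.7*5.7 + 5.8*6.4 = 32.49 + 37.12 = 69.61

-3.4200 + 69.6100i


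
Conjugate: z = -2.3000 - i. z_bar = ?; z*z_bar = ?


z_bar = -2.3000 + i
z*z_bar = (-2.3)^2 + (-1)^2 = 5.29 + 1 = 6.29

z_bar = -2.3000 + i, z*z_bar = 6.29


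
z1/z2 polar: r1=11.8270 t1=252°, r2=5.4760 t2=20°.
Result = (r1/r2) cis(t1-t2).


r = 11.8270 / 5.4760 = 2.1598
theta = 252° - 20° = 232° = 232° (mod 360)

2.1598 cis(232°)


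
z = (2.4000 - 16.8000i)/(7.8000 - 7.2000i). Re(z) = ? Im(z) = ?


Multiply by conjugate: (2.4000 - 16.8000i)(7.8000 + 7.2000i) / (7.8^2 + (-7.2)^2)
Numerator real = 2.4*7.8 - (16.8)*(-7.2) = 139.68
Numerator imag = -16.8*7.8 - 2.4*(-7.2) = -113.76
Denominator = 112.68
Re(z) = 139.68/112.68 = 1.2396
Im(z) = -113.76/112.68 = -1.0096

Re(z) = 1.2396, Im(z) = -1.0096


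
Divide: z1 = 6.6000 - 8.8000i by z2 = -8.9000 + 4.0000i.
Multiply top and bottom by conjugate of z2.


Conjugate of z2 = -8.9000 - 4.0000i
Numerator: (6.6000 - 8.8000i)(-8.9000 - 4.0000i) = -93.9400 + 51.9200i
Denominator: (-8.9)^2 + 4^2 = 95.21
Result = (-93.9400 + 51.9200i)/95.21

-0.9867 + 0.5453i


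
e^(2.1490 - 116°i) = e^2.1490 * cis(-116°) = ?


e^2.1490 = 8.5763
cos(-116°) = -0.43837
sin(-116°) = -0.89879
Real = 8.5763*(-0.43837) = -3.7596
Imag = 8.5763*(-0.89879) = -7.7083

-3.7596 - 7.7083i


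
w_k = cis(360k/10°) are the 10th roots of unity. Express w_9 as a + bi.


Angle = 360*9/10 = 324°
a = cos(324°) = 0.8090
b = sin(324°) = -0.5878

0.8090 - 0.5878i


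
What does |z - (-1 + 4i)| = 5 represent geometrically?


|z - z0| = r is a circle with center z0 and radius r.
Center = (-1, 4), radius = 5

Circle with center (-1, 4) and radius 5


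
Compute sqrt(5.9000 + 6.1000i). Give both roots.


|z| = sqrt(34.81+37.21) = 8.4865
sqrt((|z|+a)/2) = sqrt((8.4865+5.9)/2) = sqrt(7.1932) = 2.6820
sqrt((|z|-a)/2) = sqrt((8.4865-5.9)/2) = sqrt(1.2932) = 1.1372

±(2.6820 + 1.1372i) i.e. 2.6820 + 1.1372i and -2.6820 - 1.1372i


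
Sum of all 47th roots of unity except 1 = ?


With w = e^(2*pi*i/47), all 47 of the 47th roots of unity w^0 = 1, w, ..., w^(46) sum to 0: 1 + w + ... + w^(46) = (1 - w^47)/(1 - w) = 0 since w^47 = 1, w ≠ 1.
Removing the root 1: w + w^2 + ... + w^(46) = 0 - 1 = -1

Sum = -1


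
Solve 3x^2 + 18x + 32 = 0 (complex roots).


disc = 18^2 - 4*3*32 = 324 - 384 = -60
sqrt(|disc|) = sqrt(60) = 7.7460
Real part = -18/(2*3) = -3.0000
Imag part = 7.7460/(2*3) = 1.2910

-3.0000 ± 1.2910i


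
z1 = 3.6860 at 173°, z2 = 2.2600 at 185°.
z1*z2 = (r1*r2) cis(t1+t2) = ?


r = 3.6860 * 2.2600 = 8.3304
theta = 173° + 185° = 358° = 358° (mod 360)

8.3304 cis(358°)


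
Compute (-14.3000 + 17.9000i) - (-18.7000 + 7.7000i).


Real: -14.3 + 18.7 = 4.4
Imag: 17.9 - 7.7 = 10.2

4.4000 + 10.2000i


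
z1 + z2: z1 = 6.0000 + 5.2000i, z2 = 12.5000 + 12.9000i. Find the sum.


Real: 6 + 12.5 = 18.5
Imag: 5.2 + 12.9 = 18.1

18.5000 + 18.1000i


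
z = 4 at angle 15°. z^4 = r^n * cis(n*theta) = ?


r^4 = 4^4 = 256
n*theta = 4*15° = 60° = 60° (mod 360)
a = 256*cos(60°) = 128.0000
b = 256*sin(60°) = 221.7025

256 cis(60°) = 128.0000 + 221.7025i


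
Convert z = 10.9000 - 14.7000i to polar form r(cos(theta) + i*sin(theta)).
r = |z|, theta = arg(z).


r = sqrt(118.81+216.09) = sqrt(334.9) = 18.3003
theta = atan2(-14.7, 10.9) = -53.4432 degrees

r = 18.3003, theta = -53.4432 degrees


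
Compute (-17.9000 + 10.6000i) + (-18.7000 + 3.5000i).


Real: -17.9 - 18.7 = -36.6
Imag: 10.6 + 3.5 = 14.1

-36.6000 + 14.1000i


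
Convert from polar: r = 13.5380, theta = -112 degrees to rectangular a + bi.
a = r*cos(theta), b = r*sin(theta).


a = 13.5380*cos(-112°) = 13.5380*(-0.374607) = -5.0714
b = 13.5380*sin(-112°) = 13.5380*(-0.92718) = -12.5522

-5.0714 - 12.5522i


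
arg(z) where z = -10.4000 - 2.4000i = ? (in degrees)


Re = -10.4, Im = -2.4
arg = atan2(-2.4, -10.4) = -167.0054 degrees

arg(z) = -167.0054 degrees


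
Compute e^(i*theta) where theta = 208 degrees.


cos(208°) = -0.8829
sin(208°) = -0.4695

e^(i*208°) = -0.8829 - 0.4695i


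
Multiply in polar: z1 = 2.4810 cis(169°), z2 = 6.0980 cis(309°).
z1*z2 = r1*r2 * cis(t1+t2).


r = 2.4810 * 6.0980 = 15.1291
theta = 169° + 309° = 478° = 118° (mod 360)

15.1291 cis(118°)


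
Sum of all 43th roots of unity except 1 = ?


With w = e^(2*pi*i/43), all 43 of the 43th roots of unity w^0 = 1, w, ..., w^(42) sum to 0: 1 + w + ... + w^(42) = (1 - w^43)/(1 - w) = 0 since w^43 = 1, w ≠ 1.
Removing the root 1: w + w^2 + ... + w^(42) = 0 - 1 = -1

Sum = -1


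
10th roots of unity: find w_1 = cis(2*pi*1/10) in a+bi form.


Angle = 360*1/10 = 36°
a = cos(36°) = 0.8090
b = sin(36°) = 0.5878

0.8090 + 0.5878i


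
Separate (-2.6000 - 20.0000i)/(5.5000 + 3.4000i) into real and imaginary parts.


Multiply by conjugate: (-2.6000 - 20.0000i)(5.5000 - 3.4000i) / (5.5^2 + 3.4^2)
Numerator real = -2.6*5.5 - (20)*3.4 = -82.3
Numerator imag = -20*5.5 - (-2.6)*3.4 = -101.16
Denominator = 41.81
Re(z) = -82.3/41.81 = -1.9684
Im(z) = -101.16/41.81 = -2.4195

Re(z) = -1.9684, Im(z) = -2.4195


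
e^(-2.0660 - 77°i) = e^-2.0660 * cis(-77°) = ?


e^-2.0660 = 0.12669
cos(-77°) = 0.225
sin(-77°) = -0.9744
Real = 0.12669*0.225 = 0.0285
Imag = 0.12669*(-0.9744) = -0.1234

0.0285 - 0.1234i


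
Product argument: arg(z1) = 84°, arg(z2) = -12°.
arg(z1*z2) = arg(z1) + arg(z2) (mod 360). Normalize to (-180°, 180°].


arg(z1*z2) = 84° - 12° = 72°
Normalized to (-180°, 180°]: 72°

72°


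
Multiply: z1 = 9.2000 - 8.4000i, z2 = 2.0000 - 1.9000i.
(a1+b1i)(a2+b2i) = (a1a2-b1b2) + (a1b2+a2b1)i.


Real = 9.2*2 - (-8.4)*(-1.9) = 18.4 - 15.96 = 2.44
Imag = 9.2*(-1.9) + 2*(-8.4) = -17.48 - (16.8) = -34.28

2.4400 - 34.2800i


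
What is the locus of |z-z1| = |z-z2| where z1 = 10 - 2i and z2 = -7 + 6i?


Equal distances means the locus is the perpendicular bisector of z1 and z2.
Midpoint = ((10+(-7))/2, (-2+6)/2) = (1.5000, 2.0000)

Perpendicular bisector through (1.5000, 2.0000)


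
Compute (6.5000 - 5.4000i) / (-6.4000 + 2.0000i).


Conjugate of z2 = -6.4000 - 2.0000i
Numerator: (6.5000 - 5.4000i)(-6.4000 - 2.0000i) = -52.4000 + 21.5600i
Denominator: (-6.4)^2 + 2^2 = 44.96
Result = (-52.4000 + 21.5600i)/44.96

-1.1655 + 0.4795i


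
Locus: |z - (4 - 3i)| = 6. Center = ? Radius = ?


|z - z0| = r is a circle with center z0 and radius r.
Center = (4, -3), radius = 6

Circle with center (4, -3) and radius 6


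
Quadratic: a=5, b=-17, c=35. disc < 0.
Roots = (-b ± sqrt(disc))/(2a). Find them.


disc = (-17)^2 - 4*5*35 = 289 - 700 = -411
sqrt(|disc|) = sqrt(411) = 20.2731
Real part = 17/(2*5) = 1.7000
Imag part = 20.2731/(2*5) = 2.0273

1.7000 ± 2.0273i


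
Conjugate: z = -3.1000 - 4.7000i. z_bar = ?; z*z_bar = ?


z_bar = -3.1000 + 4.7000i
z*z_bar = (-3.1)^2 + (-4.7)^2 = 9.61 + 22.09 = 31.7

z_bar = -3.1000 + 4.7000i, z*z_bar = 31.7


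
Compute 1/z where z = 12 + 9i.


|z|^2 = 144+81 = 225
1/z = (12 - 9i)/225

1/z = 0.0533 - 0.0400i


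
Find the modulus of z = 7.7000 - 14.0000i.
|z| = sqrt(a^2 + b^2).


|z| = sqrt(7.7^2 + (-14)^2) = sqrt(59.29 + 196) = sqrt(255.29) = 15.9778

|z| = 15.9778


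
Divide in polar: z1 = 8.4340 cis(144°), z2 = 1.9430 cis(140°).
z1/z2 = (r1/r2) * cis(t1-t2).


r = 8.4340 / 1.9430 = 4.3407
theta = 144° - 140° = 4° = 4° (mod 360)

4.3407 cis(4°)


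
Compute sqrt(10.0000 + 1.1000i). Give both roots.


|z| = sqrt(100+1.21) = 10.0603
sqrt((|z|+a)/2) = sqrt((10.0603+10)/2) = sqrt(10.0302) = 3.1670
sqrt((|z|-a)/2) = sqrt((10.0603-10)/2) = sqrt(0.0302) = 0.1737

±(3.1670 + 0.1737i) i.e. 3.1670 + 0.1737i and -3.1670 - 0.1737i


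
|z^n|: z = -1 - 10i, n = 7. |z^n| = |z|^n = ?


|z| = sqrt(1+100) = sqrt(101) = 10.0499
|z^7| = |z|^7 = (sqrt(101))^7 = 101^3 * sqrt(101) = 1030301*sqrt(101)

|z^7| = 1030301*sqrt(101) ≈ 10354396.9023


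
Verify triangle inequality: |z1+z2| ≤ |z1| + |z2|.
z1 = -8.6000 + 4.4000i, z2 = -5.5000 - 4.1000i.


|z1| = sqrt((-8.6)^2 + 4.4^2) = sqrt(93.32) = 9.6602
|z2| = sqrt((-5.5)^2 + (-4.1)^2) = sqrt(47.06) = 6.8600
z1+z2 = -14.1000 + 0.3000i
|z1+z2| = sqrt(198.9) = 14.1032
|z1|+|z2| = 9.6602 + 6.8600 = 16.5202

|z1+z2| = 14.1032 ≤ |z1|+|z2| = 16.5202 (verified)


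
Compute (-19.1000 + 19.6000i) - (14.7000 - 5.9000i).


Real: -19.1 - 14.7 = -33.8
Imag: 19.6 + 5.9 = 25.5

-33.8000 + 25.5000i


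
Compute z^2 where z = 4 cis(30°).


r^2 = 4^2 = 16
n*theta = 2*30° = 60° = 60° (mod 360)
a = 16*cos(60°) = 8.0000
b = 16*sin(60°) = 13.8564

16 cis(60°) = 8.0000 + 13.8564i


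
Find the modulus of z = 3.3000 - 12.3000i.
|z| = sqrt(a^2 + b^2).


|z| = sqrt(3.3^2 + (-12.3)^2) = sqrt(10.89 + 151.29) = sqrt(162.18) = 12.7350

|z| = 12.7350


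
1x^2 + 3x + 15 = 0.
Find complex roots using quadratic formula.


disc = 3^2 - 4*1*15 = 9 - 60 = -51
sqrt(|disc|) = sqrt(51) = 7.1414
Real part = -3/(2*1) = -1.5000
Imag part = 7.1414/(2*1) = 3.5707

-1.5000 ± 3.5707i


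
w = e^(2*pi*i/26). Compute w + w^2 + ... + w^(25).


With w = e^(2*pi*i/26), all 26 of the 26th roots of unity w^0 = 1, w, ..., w^(25) sum to 0: 1 + w + ... + w^(25) = (1 - w^26)/(1 - w) = 0 since w^26 = 1, w ≠ 1.
Removing the root 1: w + w^2 + ... + w^(25) = 0 - 1 = -1

Sum = -1


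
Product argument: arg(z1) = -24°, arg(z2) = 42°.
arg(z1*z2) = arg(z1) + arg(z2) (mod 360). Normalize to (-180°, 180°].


arg(z1*z2) = -24° + 42° = 18°
Normalized to (-180°, 180°]: 18°

18°


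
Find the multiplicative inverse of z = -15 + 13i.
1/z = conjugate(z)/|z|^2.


|z|^2 = 225+169 = 394
1/z = (-15 - 13i)/394

1/z = -0.0381 - 0.0330i


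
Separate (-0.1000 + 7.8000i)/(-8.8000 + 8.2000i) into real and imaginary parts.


Multiply by conjugate: (-0.1000 + 7.8000i)(-8.8000 - 8.2000i) / ((-8.8)^2 + 8.2^2)
Numerator real = -0.1*(-8.8) + 7.8*8.2 = 64.84
Numerator imag = 7.8*(-8.8) - (-0.1)*8.2 = -67.82
Denominator = 144.68
Re(z) = 64.84/144.68 = 0.4482
Im(z) = -67.82/144.68 = -0.4688

Re(z) = 0.4482, Im(z) = -0.4688


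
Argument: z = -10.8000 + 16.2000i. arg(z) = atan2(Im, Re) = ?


Re = -10.8, Im = 16.2
arg = atan2(16.2, -10.8) = 123.6901 degrees

arg(z) = 123.6901 degrees


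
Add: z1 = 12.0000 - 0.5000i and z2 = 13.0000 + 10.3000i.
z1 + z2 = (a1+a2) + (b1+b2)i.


Real: 12 + 13 = 25
Imag: -0.5 + 10.3 = 9.8

25.0000 + 9.8000i


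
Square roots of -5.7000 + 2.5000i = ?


|z| = sqrt(32.49+6.25) = 6.2241
sqrt((|z|+a)/2) = sqrt((6.2241+(-5.7))/2) = sqrt(0.2621) = 0.5119
sqrt((|z|-a)/2) = sqrt((6.2241-(-5.7))/2) = sqrt(5.9621) = 2.4417

±(0.5119 + 2.4417i) i.e. 0.5119 + 2.4417i and -0.5119 - 2.4417i


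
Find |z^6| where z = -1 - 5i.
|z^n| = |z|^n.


|z| = sqrt(1+25) = sqrt(26) = 5.0990
|z^6| = |z|^6 = (sqrt(26))^6 = 26^3 = 17576

|z^6| = 17576


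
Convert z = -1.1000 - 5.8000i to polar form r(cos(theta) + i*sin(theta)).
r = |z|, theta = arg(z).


r = sqrt(1.21+33.64) = sqrt(34.85) = 5.9034
theta = atan2(-5.8, -1.1) = -100.7389 degrees

r = 5.9034, theta = -100.7389 degrees


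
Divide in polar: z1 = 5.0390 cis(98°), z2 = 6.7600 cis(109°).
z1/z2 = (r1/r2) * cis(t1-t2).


r = 5.0390 / 6.7600 = 0.7454
theta = 98° - 109° = -11° = 349° (mod 360)

0.7454 cis(349°)


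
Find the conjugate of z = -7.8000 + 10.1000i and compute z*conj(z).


z_bar = -7.8000 - 10.1000i
z*z_bar = (-7.8)^2 + 10.1^2 = 60.84 + 102.01 = 162.85

z_bar = -7.8000 - 10.1000i, z*z_bar = 162.85


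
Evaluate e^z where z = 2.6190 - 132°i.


e^2.6190 = 13.7220
cos(-132°) = -0.66913
sin(-132°) = -0.74314
Real = 13.7220*(-0.66913) = -9.1818
Imag = 13.7220*(-0.74314) = -10.1974

-9.1818 - 10.1974i


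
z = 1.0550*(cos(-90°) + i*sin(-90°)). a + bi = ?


a = 1.0550*cos(-90°) = 1.0550*0 = 0
b = 1.0550*sin(-90°) = 1.0550*(-1) = -1.0550

0 - 1.0550i


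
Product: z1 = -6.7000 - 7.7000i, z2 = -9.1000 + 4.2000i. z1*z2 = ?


Real = -6.7*(-9.1) - (-7.7)*4.2 = 60.97 - (-32.34) = 93.31
Imag = -6.7*4.2 - (9.1)*(-7.7) = -28.14 + 70.07 = 41.93

93.3100 + 41.9300i


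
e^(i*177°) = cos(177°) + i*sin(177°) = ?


cos(177°) = -0.9986
sin(177°) = 0.0523

e^(i*177°) = -0.9986 + 0.0523i


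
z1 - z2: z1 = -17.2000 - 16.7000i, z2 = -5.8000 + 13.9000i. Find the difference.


Real: -17.2 + 5.8 = -11.4
Imag: -16.7 - 13.9 = -30.6

-11.4000 - 30.6000i


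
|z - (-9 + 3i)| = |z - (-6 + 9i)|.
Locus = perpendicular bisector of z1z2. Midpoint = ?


Equal distances means the locus is the perpendicular bisector of z1 and z2.
Midpoint = ((-9+(-6))/2, (3+9)/2) = (-7.5000, 6.0000)

Perpendicular bisector through (-7.5000, 6.0000)


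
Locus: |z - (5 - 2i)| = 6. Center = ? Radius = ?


|z - z0| = r is a circle with center z0 and radius r.
Center = (5, -2), radius = 6

Circle with center (5, -2) and radius 6


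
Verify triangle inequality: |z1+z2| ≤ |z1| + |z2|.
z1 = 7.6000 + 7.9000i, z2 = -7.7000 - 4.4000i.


|z1| = sqrt(7.6^2 + 7.9^2) = sqrt(120.17) = 10.9622
|z2| = sqrt((-7.7)^2 + (-4.4)^2) = sqrt(78.65) = 8.8685
z1+z2 = -0.1000 + 3.5000i
|z1+z2| = sqrt(12.26) = 3.5014
|z1|+|z2| = 10.9622 + 8.8685 = 19.8307

|z1+z2| = 3.5014 ≤ |z1|+|z2| = 19.8307 (verified)


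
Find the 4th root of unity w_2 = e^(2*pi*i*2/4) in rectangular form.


Angle = 360*2/4 = 180°
a = cos(180°) = -1.0000
b = sin(180°) = 0

-1.0000 + 0i


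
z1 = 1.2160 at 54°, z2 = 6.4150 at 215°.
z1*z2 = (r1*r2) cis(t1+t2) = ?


r = 1.2160 * 6.4150 = 7.8006
theta = 54° + 215° = 269° = 269° (mod 360)

7.8006 cis(269°)


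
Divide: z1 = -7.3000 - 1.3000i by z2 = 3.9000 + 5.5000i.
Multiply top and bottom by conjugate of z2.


Conjugate of z2 = 3.9000 - 5.5000i
Numerator: (-7.3000 - 1.3000i)(3.9000 - 5.5000i) = -35.6200 + 35.0800i
Denominator: 3.9^2 + 5.5^2 = 45.46
Result = (-35.6200 + 35.0800i)/45.46

-0.7835 + 0.7717i


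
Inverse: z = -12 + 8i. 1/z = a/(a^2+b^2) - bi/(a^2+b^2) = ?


|z|^2 = 144+64 = 208
1/z = (-12 - 8i)/208

1/z = -0.0577 - 0.0385i


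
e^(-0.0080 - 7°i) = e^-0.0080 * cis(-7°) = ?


e^-0.0080 = 0.9920
cos(-7°) = 0.9925
sin(-7°) = -0.1219
Real = 0.9920*0.9925 = 0.9846
Imag = 0.9920*(-0.1219) = -0.1209

0.9846 - 0.1209i


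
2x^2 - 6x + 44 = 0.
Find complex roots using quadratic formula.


disc = (-6)^2 - 4*2*44 = 36 - 352 = -316
sqrt(|disc|) = sqrt(316) = 17.7764
Real part = 6/(2*2) = 1.5000
Imag part = 17.7764/(2*2) = 4.4441

1.5000 ± 4.4441i


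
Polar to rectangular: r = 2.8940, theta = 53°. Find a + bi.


a = 2.8940*cos(53°) = 2.8940*0.60182 = 1.7417
b = 2.8940*sin(53°) = 2.8940*0.79864 = 2.3113

1.7417 + 2.3113i


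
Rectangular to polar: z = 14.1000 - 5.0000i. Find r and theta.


r = sqrt(198.81+25) = sqrt(223.81) = 14.9603
theta = atan2(-5, 14.1) = -19.5250 degrees

r = 14.9603, theta = -19.5250 degrees


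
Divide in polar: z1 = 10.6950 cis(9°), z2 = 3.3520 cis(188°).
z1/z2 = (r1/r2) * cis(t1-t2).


r = 10.6950 / 3.3520 = 3.1906
theta = 9° - 188° = -179° = 181° (mod 360)

3.1906 cis(181°)


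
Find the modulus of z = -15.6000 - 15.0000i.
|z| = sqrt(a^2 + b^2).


|z| = sqrt((-15.6)^2 + (-15)^2) = sqrt(243.36 + 225) = sqrt(468.36) = 21.6416

|z| = 21.6416


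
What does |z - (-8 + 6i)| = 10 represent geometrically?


|z - z0| = r is a circle with center z0 and radius r.
Center = (-8, 6), radius = 10

Circle with center (-8, 6) and radius 10


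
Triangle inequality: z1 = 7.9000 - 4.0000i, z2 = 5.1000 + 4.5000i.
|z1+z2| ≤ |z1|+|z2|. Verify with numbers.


|z1| = sqrt(7.9^2 + (-4)^2) = sqrt(78.41) = 8.8549
|z2| = sqrt(5.1^2 + 4.5^2) = sqrt(46.26) = 6.8015
z1+z2 = 13.0000 + 0.5000i
|z1+z2| = sqrt(169.25) = 13.0096
|z1|+|z2| = 8.8549 + 6.8015 = 15.6564

|z1+z2| = 13.0096 ≤ |z1|+|z2| = 15.6564 (verified)


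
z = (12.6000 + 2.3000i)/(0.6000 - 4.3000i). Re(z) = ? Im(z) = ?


Multiply by conjugate: (12.6000 + 2.3000i)(0.6000 + 4.3000i) / (0.6^2 + (-4.3)^2)
Numerator real = 12.6*0.6 + 2.3*(-4.3) = -2.33
Numerator imag = 2.3*0.6 - 12.6*(-4.3) = 55.56
Denominator = 18.85
Re(z) = -2.33/18.85 = -0.1236
Im(z) = 55.56/18.85 = 2.9475

Re(z) = -0.1236, Im(z) = 2.9475


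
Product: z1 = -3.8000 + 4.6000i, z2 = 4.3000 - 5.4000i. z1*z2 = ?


Real = -3.8*4.3 - 4.6*(-5.4) = -16.34 - (-24.84) = 8.5
Imag = -3.8*(-5.4) + 4.3*4.6 = 20.52 + 19.78 = 40.3

8.5000 + 40.3000i


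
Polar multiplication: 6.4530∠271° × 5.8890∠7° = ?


r = 6.4530 * 5.8890 = 38.0017
theta = 271° + 7° = 278° = 278° (mod 360)

38.0017 cis(278°)


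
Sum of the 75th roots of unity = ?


The sum of all 75th roots of unity is 0.
Geometric series: (1 - w^75)/(1 - w) = (1-1)/(1-w) = 0 since w^75 = 1, w ≠ 1.
Alternatively: coefficient of z^74 in z^75 - 1 is 0.

0


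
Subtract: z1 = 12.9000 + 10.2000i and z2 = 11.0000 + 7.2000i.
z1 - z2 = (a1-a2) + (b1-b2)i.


Real: 12.9 - 11 = 1.9
Imag: 10.2 - 7.2 = 3

1.9000 + 3.0000i


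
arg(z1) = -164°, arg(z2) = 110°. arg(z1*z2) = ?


arg(z1*z2) = -164° + 110° = -54°
Normalized to (-180°, 180°]: -54°

-54°


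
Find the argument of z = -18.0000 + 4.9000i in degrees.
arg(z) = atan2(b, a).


Re = -18, Im = 4.9
arg = atan2(4.9, -18) = 164.7718 degrees

arg(z) = 164.7718 degrees


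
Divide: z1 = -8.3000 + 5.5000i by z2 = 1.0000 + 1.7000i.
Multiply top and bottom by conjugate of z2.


Conjugate of z2 = 1.0000 - 1.7000i
Numerator: (-8.3000 + 5.5000i)(1.0000 - 1.7000i) = 1.0500 + 19.6100i
Denominator: 1^2 + 1.7^2 = 3.89
Result = (1.0500 + 19.6100i)/3.89

0.2699 + 5.0411i


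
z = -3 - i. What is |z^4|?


|z| = sqrt(9+1) = sqrt(10) = 3.1623
|z^4| = |z|^4 = (sqrt(10))^4 = 10^2 = 100

|z^4| = 100


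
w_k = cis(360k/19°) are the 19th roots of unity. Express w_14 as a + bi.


Angle = 360*14/19 = 265.2632°
a = cos(265.2632°) = -0.0826
b = sin(265.2632°) = -0.9966

-0.0826 - 0.9966i


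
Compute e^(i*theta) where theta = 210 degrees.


cos(210°) = -0.8660
sin(210°) = -0.5000

e^(i*210°) = -0.8660 - 0.5000i


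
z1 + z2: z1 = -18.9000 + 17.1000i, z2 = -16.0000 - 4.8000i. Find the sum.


Real: -18.9 - 16 = -34.9
Imag: 17.1 - 4.8 = 12.3

-34.9000 + 12.3000i


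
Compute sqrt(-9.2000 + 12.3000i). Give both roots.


|z| = sqrt(84.64+151.29) = 15.3600
sqrt((|z|+a)/2) = sqrt((15.3600+(-9.2))/2) = sqrt(3.0800) = 1.7550
sqrt((|z|-a)/2) = sqrt((15.3600-(-9.2))/2) = sqrt(12.2800) = 3.5043

±(1.7550 + 3.5043i) i.e. 1.7550 + 3.5043i and -1.7550 - 3.5043i


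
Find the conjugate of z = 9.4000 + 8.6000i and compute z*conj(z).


z_bar = 9.4000 - 8.6000i
z*z_bar = 9.4^2 + 8.6^2 = 88.36 + 73.96 = 162.32

z_bar = 9.4000 - 8.6000i, z*z_bar = 162.32


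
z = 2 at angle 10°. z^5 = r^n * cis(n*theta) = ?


r^5 = 2^5 = 32
n*theta = 5*10° = 50° = 50° (mod 360)
a = 32*cos(50°) = 20.5692
b = 32*sin(50°) = 24.5134

32 cis(50°) = 20.5692 + 24.5134i


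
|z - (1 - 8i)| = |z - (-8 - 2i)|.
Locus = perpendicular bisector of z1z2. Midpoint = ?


Equal distances means the locus is the perpendicular bisector of z1 and z2.
Midpoint = ((1+(-8))/2, (-8+(-2))/2) = (-3.5000, -5.0000)

Perpendicular bisector through (-3.5000, -5.0000)


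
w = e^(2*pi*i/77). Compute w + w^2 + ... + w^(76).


With w = e^(2*pi*i/77), all 77 of the 77th roots of unity w^0 = 1, w, ..., w^(76) sum to 0: 1 + w + ... + w^(76) = (1 - w^77)/(1 - w) = 0 since w^77 = 1, w ≠ 1.
Removing the root 1: w + w^2 + ... + w^(76) = 0 - 1 = -1

Sum = -1


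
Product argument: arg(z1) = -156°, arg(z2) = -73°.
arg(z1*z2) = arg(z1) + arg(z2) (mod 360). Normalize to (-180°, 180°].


arg(z1*z2) = -156° - 73° = -229°
Normalized to (-180°, 180°]: 131°

131°


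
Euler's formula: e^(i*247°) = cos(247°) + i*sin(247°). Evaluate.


cos(247°) = -0.3907
sin(247°) = -0.9205

e^(i*247°) = -0.3907 - 0.9205i


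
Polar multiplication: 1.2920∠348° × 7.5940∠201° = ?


r = 1.2920 * 7.5940 = 9.8114
theta = 348° + 201° = 549° = 189° (mod 360)

9.8114 cis(189°)


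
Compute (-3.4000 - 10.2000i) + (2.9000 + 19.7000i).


Real: -3.4 + 2.9 = -0.5
Imag: -10.2 + 19.7 = 9.5

-0.5000 + 9.5000i


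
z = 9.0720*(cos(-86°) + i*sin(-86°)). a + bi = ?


a = 9.0720*cos(-86°) = 9.0720*0.069756 = 0.6328
b = 9.0720*sin(-86°) = 9.0720*(-0.99756) = -9.0499

0.6328 - 9.0499i


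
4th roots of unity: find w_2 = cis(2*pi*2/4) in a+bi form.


Angle = 360*2/4 = 180°
a = cos(180°) = -1.0000
b = sin(180°) = 0

-1.0000 + 0i


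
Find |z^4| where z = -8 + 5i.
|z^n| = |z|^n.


|z| = sqrt(64+25) = sqrt(89) = 9.4340
|z^4| = |z|^4 = (sqrt(89))^4 = 89^2 = 7921

|z^4| = 7921


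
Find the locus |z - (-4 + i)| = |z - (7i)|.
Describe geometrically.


Equal distances means the locus is the perpendicular bisector of z1 and z2.
Midpoint = ((-4+0)/2, (1+7)/2) = (-2.0000, 4.0000)

Perpendicular bisector through (-2.0000, 4.0000)


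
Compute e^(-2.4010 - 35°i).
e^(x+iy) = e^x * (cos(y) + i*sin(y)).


e^-2.4010 = 0.0906
cos(-35°) = 0.8192
sin(-35°) = -0.5736
Real = 0.0906*0.8192 = 0.0742
Imag = 0.0906*(-0.5736) = -0.0520

0.0742 - 0.0520i


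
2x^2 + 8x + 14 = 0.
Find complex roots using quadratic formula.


disc = 8^2 - 4*2*14 = 64 - 112 = -48
sqrt(|disc|) = sqrt(48) = 6.9282
Real part = -8/(2*2) = -2.0000
Imag part = 6.9282/(2*2) = 1.7321

-2.0000 ± 1.7321i


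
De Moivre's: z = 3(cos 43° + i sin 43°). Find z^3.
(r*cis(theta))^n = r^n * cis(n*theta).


r^3 = 3^3 = 27
n*theta = 3*43° = 129° = 129° (mod 360)
a = 27*cos(129°) = -16.9917
b = 27*sin(129°) = 20.9829

27 cis(129°) = -16.9917 + 20.9829i


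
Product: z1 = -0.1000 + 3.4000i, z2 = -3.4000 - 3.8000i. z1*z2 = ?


Real = -0.1*(-3.4) - 3.4*(-3.8) = 0.34 - (-12.92) = 13.26
Imag = -0.1*(-3.8) - (3.4)*3.4 = 0.38 - (11.56) = -11.18

13.2600 - 11.1800i


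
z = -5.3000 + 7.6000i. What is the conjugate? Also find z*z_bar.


z_bar = -5.3000 - 7.6000i
z*z_bar = (-5.3)^2 + 7.6^2 = 28.09 + 57.76 = 85.85

z_bar = -5.3000 - 7.6000i, z*z_bar = 85.85


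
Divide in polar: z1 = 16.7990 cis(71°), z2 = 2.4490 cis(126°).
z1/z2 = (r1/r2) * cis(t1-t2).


r = 16.7990 / 2.4490 = 6.8595
theta = 71° - 126° = -55° = 305° (mod 360)

6.8595 cis(305°)


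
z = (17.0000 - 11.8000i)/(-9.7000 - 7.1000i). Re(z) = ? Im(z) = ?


Multiply by conjugate: (17.0000 - 11.8000i)(-9.7000 + 7.1000i) / ((-9.7)^2 + (-7.1)^2)
Numerator real = 17*(-9.7) - (11.8)*(-7.1) = -81.12
Numerator imag = -11.8*(-9.7) - 17*(-7.1) = 235.16
Denominator = 144.5
Re(z) = -81.12/144.5 = -0.5614
Im(z) = 235.16/144.5 = 1.6274

Re(z) = -0.5614, Im(z) = 1.6274


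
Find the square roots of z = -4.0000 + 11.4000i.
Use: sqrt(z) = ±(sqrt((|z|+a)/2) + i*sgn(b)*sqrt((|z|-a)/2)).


|z| = sqrt(16+129.96) = 12.0814
sqrt((|z|+a)/2) = sqrt((12.0814+(-4))/2) = sqrt(4.0407) = 2.0101
sqrt((|z|-a)/2) = sqrt((12.0814-(-4))/2) = sqrt(8.0407) = 2.8356

±(2.0101 + 2.8356i) i.e. 2.0101 + 2.8356i and -2.0101 - 2.8356i


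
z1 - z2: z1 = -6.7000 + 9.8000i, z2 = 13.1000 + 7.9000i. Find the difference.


Real: -6.7 - 13.1 = -19.8
Imag: 9.8 - 7.9 = 1.9

-19.8000 + 1.9000i


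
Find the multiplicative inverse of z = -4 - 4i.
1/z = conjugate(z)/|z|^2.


|z|^2 = 16+16 = 32
1/z = (-4 + 4i)/32

1/z = -0.1250 + 0.1250i


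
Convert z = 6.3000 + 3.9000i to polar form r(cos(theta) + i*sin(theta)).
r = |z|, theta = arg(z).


r = sqrt(39.69+15.21) = sqrt(54.9) = 7.4095
theta = atan2(3.9, 6.3) = 31.7595 degrees

r = 7.4095, theta = 31.7595 degrees


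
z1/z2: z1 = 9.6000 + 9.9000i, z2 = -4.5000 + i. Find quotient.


Conjugate of z2 = -4.5000 - i
Numerator: (9.6000 + 9.9000i)(-4.5000 - i) = -33.3000 - 54.1500i
Denominator: (-4.5)^2 + 1^2 = 21.25
Result = (-33.3000 - 54.1500i)/21.25

-1.5671 - 2.5482i


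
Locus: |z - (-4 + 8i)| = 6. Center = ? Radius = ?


|z - z0| = r is a circle with center z0 and radius r.
Center = (-4, 8), radius = 6

Circle with center (-4, 8) and radius 6


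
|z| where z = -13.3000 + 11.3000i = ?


|z| = sqrt((-13.3)^2 + 11.3^2) = sqrt(176.89 + 127.69) = sqrt(304.58) = 17.4522

|z| = 17.4522


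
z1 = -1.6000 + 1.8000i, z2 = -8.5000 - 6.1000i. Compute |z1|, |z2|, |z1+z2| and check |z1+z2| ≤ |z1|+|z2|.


|z1| = sqrt((-1.6)^2 + 1.8^2) = sqrt(5.8) = 2.4083
|z2| = sqrt((-8.5)^2 + (-6.1)^2) = sqrt(109.46) = 10.4623
z1+z2 = -10.1000 - 4.3000i
|z1+z2| = sqrt(120.5) = 10.9772
|z1|+|z2| = 2.4083 + 10.4623 = 12.8706

|z1+z2| = 10.9772 ≤ |z1|+|z2| = 12.8706 (verified)


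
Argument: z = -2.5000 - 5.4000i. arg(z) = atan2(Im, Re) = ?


Re = -2.5, Im = -5.4
arg = atan2(-5.4, -2.5) = -114.8424 degrees

arg(z) = -114.8424 degrees


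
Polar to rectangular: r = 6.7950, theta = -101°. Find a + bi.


a = 6.7950*cos(-101°) = 6.7950*(-0.1908) = -1.2965
b = 6.7950*sin(-101°) = 6.7950*(-0.98163) = -6.6702

-1.2965 - 6.6702i


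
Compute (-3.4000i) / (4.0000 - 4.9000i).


Conjugate of z2 = 4.0000 + 4.9000i
Numerator: (-3.4000i)(4.0000 + 4.9000i) = 16.6600 - 13.6000i
Denominator: 4^2 + (-4.9)^2 = 40.01
Result = (16.6600 - 13.6000i)/40.01

0.4164 - 0.3399i


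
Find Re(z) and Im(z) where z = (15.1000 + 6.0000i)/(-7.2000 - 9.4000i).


Multiply by conjugate: (15.1000 + 6.0000i)(-7.2000 + 9.4000i) / ((-7.2)^2 + (-9.4)^2)
Numerator real = 15.1*(-7.2) + 6*(-9.4) = -165.12
Numerator imag = 6*(-7.2) - 15.1*(-9.4) = 98.74
Denominator = 140.2
Re(z) = -165.12/140.2 = -1.1777
Im(z) = 98.74/140.2 = 0.7043

Re(z) = -1.1777, Im(z) = 0.7043


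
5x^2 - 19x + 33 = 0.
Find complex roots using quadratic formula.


disc = (-19)^2 - 4*5*33 = 361 - 660 = -299
sqrt(|disc|) = sqrt(299) = 17.2916
Real part = 19/(2*5) = 1.9000
Imag part = 17.2916/(2*5) = 1.7292

1.9000 ± 1.7292i


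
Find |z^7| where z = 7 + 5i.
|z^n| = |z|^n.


|z| = sqrt(49+25) = sqrt(74) = 8.6023
|z^7| = |z|^7 = (sqrt(74))^7 = 74^3 * sqrt(74) = 405224*sqrt(74)

|z^7| = 405224*sqrt(74) ≈ 3485868.6540


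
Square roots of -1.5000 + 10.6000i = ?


|z| = sqrt(2.25+112.36) = 10.7056
sqrt((|z|+a)/2) = sqrt((10.7056+(-1.5))/2) = sqrt(4.6028) = 2.1454
sqrt((|z|-a)/2) = sqrt((10.7056-(-1.5))/2) = sqrt(6.1028) = 2.4704

±(2.1454 + 2.4704i) i.e. 2.1454 + 2.4704i and -2.1454 - 2.4704i


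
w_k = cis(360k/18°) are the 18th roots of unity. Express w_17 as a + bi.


Angle = 360*17/18 = 340°
a = cos(340°) = 0.9397
b = sin(340°) = -0.3420

0.9397 - 0.3420i


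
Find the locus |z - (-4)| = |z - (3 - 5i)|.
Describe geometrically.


Equal distances means the locus is the perpendicular bisector of z1 and z2.
Midpoint = ((-4+3)/2, (0+(-5))/2) = (-0.5000, -2.5000)

Perpendicular bisector through (-0.5000, -2.5000)


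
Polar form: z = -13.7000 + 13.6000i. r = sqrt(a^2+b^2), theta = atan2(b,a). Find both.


r = sqrt(187.69+184.96) = sqrt(372.65) = 19.3041
theta = atan2(13.6, -13.7) = 135.2099 degrees

r = 19.3041, theta = 135.2099 degrees


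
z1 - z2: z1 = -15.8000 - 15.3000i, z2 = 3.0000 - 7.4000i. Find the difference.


Real: -15.8 - 3 = -18.8
Imag: -15.3 + 7.4 = -7.9

-18.8000 - 7.9000i


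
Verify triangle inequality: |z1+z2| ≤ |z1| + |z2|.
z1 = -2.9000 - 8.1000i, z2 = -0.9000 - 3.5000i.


|z1| = sqrt((-2.9)^2 + (-8.1)^2) = sqrt(74.02) = 8.6035
|z2| = sqrt((-0.9)^2 + (-3.5)^2) = sqrt(13.06) = 3.6139
z1+z2 = -3.8000 - 11.6000i
|z1+z2| = sqrt(149) = 12.2066
|z1|+|z2| = 8.6035 + 3.6139 = 12.2174

|z1+z2| = 12.2066 ≤ |z1|+|z2| = 12.2174 (verified)


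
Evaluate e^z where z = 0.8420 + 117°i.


e^0.8420 = 2.3210
cos(117°) = -0.454
sin(117°) = 0.891
Real = 2.3210*(-0.454) = -1.0537
Imag = 2.3210*0.891 = 2.0680

-1.0537 + 2.0680i


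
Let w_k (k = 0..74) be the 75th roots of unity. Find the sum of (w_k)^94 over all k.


The roots are w_k = w^k with w = e^(2*pi*i/75), and (w^k)^94 = (w^94)^k.
So S = 1 + u + u^2 + ... + u^(74) with u = w^94.
94 = 1*75 + 19, so 94 is not a multiple of 75: u = (w^75)^1 * w^19 = w^19 ≠ 1 (w is a primitive 75th root), while u^75 = (w^75)^94 = 1.
Geometric series: S = (1 - u^75)/(1 - u) = (1 - 1)/(1 - u) = 0

S = 0


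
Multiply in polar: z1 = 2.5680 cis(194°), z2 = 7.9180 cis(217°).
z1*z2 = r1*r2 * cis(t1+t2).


r = 2.5680 * 7.9180 = 20.3334
theta = 194° + 217° = 411° = 51° (mod 360)

20.3334 cis(51°)


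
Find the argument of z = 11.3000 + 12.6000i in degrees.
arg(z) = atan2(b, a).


Re = 11.3, Im = 12.6
arg = atan2(12.6, 11.3) = 48.1134 degrees

arg(z) = 48.1134 degrees


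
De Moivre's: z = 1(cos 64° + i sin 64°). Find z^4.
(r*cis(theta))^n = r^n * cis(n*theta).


r^4 = 1^4 = 1
n*theta = 4*64° = 256° = 256° (mod 360)
a = 1*cos(256°) = -0.2419
b = 1*sin(256°) = -0.9703

1 cis(256°) = -0.2419 - 0.9703i


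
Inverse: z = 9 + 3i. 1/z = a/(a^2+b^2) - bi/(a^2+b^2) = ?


|z|^2 = 81+9 = 90
1/z = (9 - 3i)/90

1/z = 0.1000 - 0.0333i


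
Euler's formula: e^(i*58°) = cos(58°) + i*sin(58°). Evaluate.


cos(58°) = 0.5299
sin(58°) = 0.8480

e^(i*58°) = 0.5299 + 0.8480i


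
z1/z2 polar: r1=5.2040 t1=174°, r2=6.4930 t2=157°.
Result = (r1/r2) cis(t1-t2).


r = 5.2040 / 6.4930 = 0.8015
theta = 174° - 157° = 17° = 17° (mod 360)

0.8015 cis(17°)


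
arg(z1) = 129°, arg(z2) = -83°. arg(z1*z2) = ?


arg(z1*z2) = 129° - 83° = 46°
Normalized to (-180°, 180°]: 46°

46°


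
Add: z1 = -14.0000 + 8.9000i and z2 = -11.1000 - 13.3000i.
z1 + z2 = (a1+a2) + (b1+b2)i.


Real: -14 - 11.1 = -25.1
Imag: 8.9 - 13.3 = -4.4

-25.1000 - 4.4000i


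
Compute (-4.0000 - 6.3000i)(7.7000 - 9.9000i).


Real = -4*7.7 - (-6.3)*(-9.9) = -30.8 - 62.37 = -93.17
Imag = -4*(-9.9) + 7.7*(-6.3) = 39.6 - (48.51) = -8.91

-93.1700 - 8.9100i


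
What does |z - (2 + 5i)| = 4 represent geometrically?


|z - z0| = r is a circle with center z0 and radius r.
Center = (2, 5), radius = 4

Circle with center (2, 5) and radius 4
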